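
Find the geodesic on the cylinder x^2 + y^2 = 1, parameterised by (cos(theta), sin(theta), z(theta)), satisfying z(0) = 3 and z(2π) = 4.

Parameterise the cylinder of radius R = 1 as
    r(θ) = (cos θ, sin θ, z(θ)).
The arc-length element is
    ds = sqrt(1 + (dz/dθ)^2) dθ,
so the Lagrangian is L = sqrt(1 + z'^2).
L depends on z' only, not on z or θ, so ∂L/∂z = 0 and
    ∂L/∂z' = z' / sqrt(1 + z'^2).
The Euler-Lagrange equation gives
    d/dθ( z' / sqrt(1 + z'^2) ) = 0,
so z' is constant. Integrating once:
    z(θ) = a θ + b,
a helix on the cylinder (a straight line when the cylinder is unrolled). The constants a, b are determined by the endpoint conditions.
With endpoint conditions z(0) = 3 and z(2π) = 4: from z(0) = b we get b = 3, and a·2π + 3 = 4 gives a = 1/(2π), so
    z(θ) = (1/(2π)) θ + 3.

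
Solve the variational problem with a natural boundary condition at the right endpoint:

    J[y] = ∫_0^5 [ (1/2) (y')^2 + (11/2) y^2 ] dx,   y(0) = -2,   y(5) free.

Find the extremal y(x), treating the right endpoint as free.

The Lagrangian L = (1/2) (y')^2 + (11/2) y^2 gives
    ∂L/∂y = 11 y,   ∂L/∂y' = y'.
Euler-Lagrange: y'' − 11 y = 0.
With k = sqrt(11), the general solution is
    y(x) = A cosh(sqrt(11) x) + B sinh(sqrt(11) x).
Fixed left endpoint y(0) = -2 ⇒ A = -2.
The right endpoint x = 5 is free, so the natural (transversality) condition is ∂L/∂y' |_{x=5} = 0, i.e. y'(5) = 0.
Compute y'(x) = A k sinh(k x) + B k cosh(k x), so
    y'(5) = A k sinh(k·5) + B k cosh(k·5) = 0
    ⇒ B = −A tanh(k·5) = 2 tanh(sqrt(11)·5).
Therefore the extremal is
    y(x) = −2 cosh(sqrt(11) x) + 2 tanh(sqrt(11)·5) sinh(sqrt(11) x).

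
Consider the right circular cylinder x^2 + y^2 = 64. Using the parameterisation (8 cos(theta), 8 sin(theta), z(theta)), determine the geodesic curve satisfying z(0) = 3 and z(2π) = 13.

Parameterise the cylinder of radius R = 8 as
    r(θ) = (8 cos θ, 8 sin θ, z(θ)).
The arc-length element is
    ds = sqrt(64 + (dz/dθ)^2) dθ,
so the Lagrangian is L = sqrt(64 + z'^2).
L depends on z' only, not on z or θ, so ∂L/∂z = 0 and
    ∂L/∂z' = z' / sqrt(64 + z'^2).
The Euler-Lagrange equation gives
    d/dθ( z' / sqrt(64 + z'^2) ) = 0,
so z' is constant. Integrating once:
    z(θ) = a θ + b,
a helix on the cylinder (a straight line when the cylinder is unrolled). The constants a, b are determined by the endpoint conditions.
With endpoint conditions z(0) = 3 and z(2π) = 13: from z(0) = b we get b = 3, and a·2π + 3 = 13 gives a = 5/π, so
    z(θ) = (5/π) θ + 3.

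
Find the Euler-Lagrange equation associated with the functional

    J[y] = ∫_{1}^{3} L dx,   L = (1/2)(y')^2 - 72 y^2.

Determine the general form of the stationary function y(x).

The Lagrangian is L = (1/2)(y')^2 - 72 y^2.
∂L/∂y = -144y.
∂L/∂y' = y'.
The Euler-Lagrange equation d/dx(∂L/∂y') − ∂L/∂y = 0 becomes:
    y'' + 144 y = 0
General solution: y(x) = A sin(12x) + B cos(12x), where A and B are arbitrary constants fixed by the endpoint conditions.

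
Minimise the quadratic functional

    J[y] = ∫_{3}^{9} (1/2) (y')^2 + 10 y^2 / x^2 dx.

The Lagrangian is L = (1/2) (y')^2 + 10 y^2 / x^2.
Compute ∂L/∂y = 20y/x^2, ∂L/∂y' = y'.
The Euler-Lagrange equation d/dx(∂L/∂y') − ∂L/∂y = 0 reduces to
    y'' − 20/x^2 · y = 0  (x > 0).
Its general solution is
    y(x) = A x^5 + B x^(-4),
with A, B fixed by the endpoint conditions.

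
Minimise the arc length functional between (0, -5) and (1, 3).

Arc-length functional: J[y] = ∫ sqrt(1 + (y')^2) dx.
Lagrangian L = sqrt(1 + (y')^2) has no explicit y dependence, so ∂L/∂y = 0 and the Euler-Lagrange equation gives
    d/dx( y' / sqrt(1 + (y')^2) ) = 0  ⇒  y' / sqrt(1 + (y')^2) = const.
Hence y' is constant, so y(x) is affine.
Fitting the endpoints (0, -5) and (1, 3):
    slope m = (3 − (-5)) / (1 − 0) = 8,
    intercept c = (-5) − m·0 = -5.
Extremal: y(x) = 8 x - 5.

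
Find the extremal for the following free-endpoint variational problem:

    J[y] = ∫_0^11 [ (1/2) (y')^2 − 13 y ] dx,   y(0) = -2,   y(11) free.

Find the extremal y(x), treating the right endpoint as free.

The Lagrangian L = (1/2) (y')^2 − 13 y gives
    ∂L/∂y = −13,   ∂L/∂y' = y'.
Euler-Lagrange: d/dx(y') − (−13) = 0, i.e. y'' + 13 = 0, so
    y(x) = −(13/2) x^2 + C1 x + C2.
Fixed left endpoint y(0) = -2 ⇒ C2 = -2.
The right endpoint x = 11 is free, so the natural (transversality) condition is ∂L/∂y' |_{x=11} = 0, i.e. y'(11) = 0.
Compute y'(x) = −13 x + C1, so y'(11) = −143 + C1 = 0 ⇒ C1 = 143.
Therefore the extremal is
    y(x) = −(13/2) x^2 + 143 x − 2.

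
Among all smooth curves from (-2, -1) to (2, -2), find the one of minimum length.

Arc-length functional: J[y] = ∫ sqrt(1 + (y')^2) dx.
Lagrangian L = sqrt(1 + (y')^2) has no explicit y dependence, so ∂L/∂y = 0 and the Euler-Lagrange equation gives
    d/dx( y' / sqrt(1 + (y')^2) ) = 0  ⇒  y' / sqrt(1 + (y')^2) = const.
Hence y' is constant, so y(x) is affine.
Fitting the endpoints (-2, -1) and (2, -2):
    slope m = ((-2) − (-1)) / (2 − (-2)) = -1/4,
    intercept c = (-1) − m·(-2) = -3/2.
Extremal: y(x) = (-1/4) x - 3/2.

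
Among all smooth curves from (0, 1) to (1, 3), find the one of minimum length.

Arc-length functional: J[y] = ∫ sqrt(1 + (y')^2) dx.
Lagrangian L = sqrt(1 + (y')^2) has no explicit y dependence, so ∂L/∂y = 0 and the Euler-Lagrange equation gives
    d/dx( y' / sqrt(1 + (y')^2) ) = 0  ⇒  y' / sqrt(1 + (y')^2) = const.
Hence y' is constant, so y(x) is affine.
Fitting the endpoints (0, 1) and (1, 3):
    slope m = (3 − 1) / (1 − 0) = 2,
    intercept c = 1 − m·0 = 1.
Extremal: y(x) = 2 x + 1.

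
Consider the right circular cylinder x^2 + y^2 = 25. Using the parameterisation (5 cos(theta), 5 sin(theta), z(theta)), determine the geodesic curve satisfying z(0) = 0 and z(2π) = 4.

Parameterise the cylinder of radius R = 5 as
    r(θ) = (5 cos θ, 5 sin θ, z(θ)).
The arc-length element is
    ds = sqrt(25 + (dz/dθ)^2) dθ,
so the Lagrangian is L = sqrt(25 + z'^2).
L depends on z' only, not on z or θ, so ∂L/∂z = 0 and
    ∂L/∂z' = z' / sqrt(25 + z'^2).
The Euler-Lagrange equation gives
    d/dθ( z' / sqrt(25 + z'^2) ) = 0,
so z' is constant. Integrating once:
    z(θ) = a θ + b,
a helix on the cylinder (a straight line when the cylinder is unrolled). The constants a, b are determined by the endpoint conditions.
With endpoint conditions z(0) = 0 and z(2π) = 4: from z(0) = b we get b = 0, and a·2π + 0 = 4 gives a = 2/π, so
    z(θ) = (2/π) θ.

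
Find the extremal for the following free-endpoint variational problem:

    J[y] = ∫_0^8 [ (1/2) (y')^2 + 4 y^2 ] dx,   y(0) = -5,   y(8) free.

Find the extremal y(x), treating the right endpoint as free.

The Lagrangian L = (1/2) (y')^2 + 4 y^2 gives
    ∂L/∂y = 8 y,   ∂L/∂y' = y'.
Euler-Lagrange: y'' − 8 y = 0.
With k = sqrt(8), the general solution is
    y(x) = A cosh(sqrt(8) x) + B sinh(sqrt(8) x).
Fixed left endpoint y(0) = -5 ⇒ A = -5.
The right endpoint x = 8 is free, so the natural (transversality) condition is ∂L/∂y' |_{x=8} = 0, i.e. y'(8) = 0.
Compute y'(x) = A k sinh(k x) + B k cosh(k x), so
    y'(8) = A k sinh(k·8) + B k cosh(k·8) = 0
    ⇒ B = −A tanh(k·8) = 5 tanh(sqrt(8)·8).
Therefore the extremal is
    y(x) = −5 cosh(sqrt(8) x) + 5 tanh(sqrt(8)·8) sinh(sqrt(8) x).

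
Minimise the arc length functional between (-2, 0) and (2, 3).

Arc-length functional: J[y] = ∫ sqrt(1 + (y')^2) dx.
Lagrangian L = sqrt(1 + (y')^2) has no explicit y dependence, so ∂L/∂y = 0 and the Euler-Lagrange equation gives
    d/dx( y' / sqrt(1 + (y')^2) ) = 0  ⇒  y' / sqrt(1 + (y')^2) = const.
Hence y' is constant, so y(x) is affine.
Fitting the endpoints (-2, 0) and (2, 3):
    slope m = (3 − 0) / (2 − (-2)) = 3/4,
    intercept c = 0 − m·(-2) = 3/2.
Extremal: y(x) = (3/4) x + 3/2.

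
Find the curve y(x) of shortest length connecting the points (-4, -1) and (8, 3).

Arc-length functional: J[y] = ∫ sqrt(1 + (y')^2) dx.
Lagrangian L = sqrt(1 + (y')^2) has no explicit y dependence, so ∂L/∂y = 0 and the Euler-Lagrange equation gives
    d/dx( y' / sqrt(1 + (y')^2) ) = 0  ⇒  y' / sqrt(1 + (y')^2) = const.
Hence y' is constant, so y(x) is affine.
Fitting the endpoints (-4, -1) and (8, 3):
    slope m = (3 − (-1)) / (8 − (-4)) = 1/3,
    intercept c = (-1) − m·(-4) = 1/3.
Extremal: y(x) = (1/3) x + 1/3.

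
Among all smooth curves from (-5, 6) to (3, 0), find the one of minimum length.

Arc-length functional: J[y] = ∫ sqrt(1 + (y')^2) dx.
Lagrangian L = sqrt(1 + (y')^2) has no explicit y dependence, so ∂L/∂y = 0 and the Euler-Lagrange equation gives
    d/dx( y' / sqrt(1 + (y')^2) ) = 0  ⇒  y' / sqrt(1 + (y')^2) = const.
Hence y' is constant, so y(x) is affine.
Fitting the endpoints (-5, 6) and (3, 0):
    slope m = (0 − 6) / (3 − (-5)) = -3/4,
    intercept c = 6 − m·(-5) = 9/4.
Extremal: y(x) = (-3/4) x + 9/4.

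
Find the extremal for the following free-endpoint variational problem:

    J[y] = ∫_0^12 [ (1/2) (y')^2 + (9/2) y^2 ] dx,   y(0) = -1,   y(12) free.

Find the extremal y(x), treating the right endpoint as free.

The Lagrangian L = (1/2) (y')^2 + (9/2) y^2 gives
    ∂L/∂y = 9 y,   ∂L/∂y' = y'.
Euler-Lagrange: y'' − 9 y = 0.
With k = 3, the general solution is
    y(x) = A cosh(3 x) + B sinh(3 x).
Fixed left endpoint y(0) = -1 ⇒ A = -1.
The right endpoint x = 12 is free, so the natural (transversality) condition is ∂L/∂y' |_{x=12} = 0, i.e. y'(12) = 0.
Compute y'(x) = A k sinh(k x) + B k cosh(k x), so
    y'(12) = A k sinh(k·12) + B k cosh(k·12) = 0
    ⇒ B = −A tanh(k·12) = tanh(3·12).
Therefore the extremal is
    y(x) = −cosh(3 x) + tanh(3·12) sinh(3 x).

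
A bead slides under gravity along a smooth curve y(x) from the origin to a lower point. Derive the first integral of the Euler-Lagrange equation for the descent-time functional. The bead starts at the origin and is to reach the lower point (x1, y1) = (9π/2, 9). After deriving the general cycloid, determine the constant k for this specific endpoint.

The Lagrangian L = sqrt((1 + y'^2) / y) has no explicit x dependence, so the Beltrami identity applies:
    L − y' ∂L/∂y' = C.
Compute ∂L/∂y' = y' / sqrt(y (1 + y'^2)).
Substitute:
    sqrt((1 + y'^2)/y) − y'·y' / sqrt(y (1 + y'^2))
    = (1 + y'^2) / sqrt(y (1 + y'^2)) − y'^2 / sqrt(y (1 + y'^2))
    = 1 / sqrt(y (1 + y'^2)) = C.
Squaring and rearranging gives the first integral
    y (1 + y'^2) = 1/C^2 =: k   (constant).
Solving this first-order ODE by the substitution
    y = (k/2)(1 − cos θ)
yields the cycloid parameterisation
    x(θ) = (k/2)(θ − sin θ),   y(θ) = (k/2)(1 − cos θ).
The constant k is fixed by the endpoint condition.
Now fit the given lower endpoint (x1, y1) = (9π/2, 9). At the bottom of the first arch (θ = π), the parametric equations give
    y(π) = (k/2)(1 − cos π) = k,
    x(π) = (k/2)(π − sin π) = kπ/2.
Matching y(π) = 9 gives k = 9, consistent with x(π) = 9π/2. Therefore the specific cycloid is
    x(θ) = (9/2)(θ − sin θ),   y(θ) = (9/2)(1 − cos θ).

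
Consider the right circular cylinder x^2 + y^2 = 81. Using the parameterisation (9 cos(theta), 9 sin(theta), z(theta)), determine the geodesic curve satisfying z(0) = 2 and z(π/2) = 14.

Parameterise the cylinder of radius R = 9 as
    r(θ) = (9 cos θ, 9 sin θ, z(θ)).
The arc-length element is
    ds = sqrt(81 + (dz/dθ)^2) dθ,
so the Lagrangian is L = sqrt(81 + z'^2).
L depends on z' only, not on z or θ, so ∂L/∂z = 0 and
    ∂L/∂z' = z' / sqrt(81 + z'^2).
The Euler-Lagrange equation gives
    d/dθ( z' / sqrt(81 + z'^2) ) = 0,
so z' is constant. Integrating once:
    z(θ) = a θ + b,
a helix on the cylinder (a straight line when the cylinder is unrolled). The constants a, b are determined by the endpoint conditions.
With endpoint conditions z(0) = 2 and z(π/2) = 14: from z(0) = b we get b = 2, and a·π/2 + 2 = 14 gives a = 24/π, so
    z(θ) = (24/π) θ + 2.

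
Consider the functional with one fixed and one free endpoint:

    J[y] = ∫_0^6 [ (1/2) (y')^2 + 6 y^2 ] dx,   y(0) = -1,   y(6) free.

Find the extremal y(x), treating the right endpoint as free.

The Lagrangian L = (1/2) (y')^2 + 6 y^2 gives
    ∂L/∂y = 12 y,   ∂L/∂y' = y'.
Euler-Lagrange: y'' − 12 y = 0.
With k = sqrt(12), the general solution is
    y(x) = A cosh(sqrt(12) x) + B sinh(sqrt(12) x).
Fixed left endpoint y(0) = -1 ⇒ A = -1.
The right endpoint x = 6 is free, so the natural (transversality) condition is ∂L/∂y' |_{x=6} = 0, i.e. y'(6) = 0.
Compute y'(x) = A k sinh(k x) + B k cosh(k x), so
    y'(6) = A k sinh(k·6) + B k cosh(k·6) = 0
    ⇒ B = −A tanh(k·6) = tanh(sqrt(12)·6).
Therefore the extremal is
    y(x) = −cosh(sqrt(12) x) + tanh(sqrt(12)·6) sinh(sqrt(12) x).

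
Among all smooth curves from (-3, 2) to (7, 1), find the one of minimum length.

Arc-length functional: J[y] = ∫ sqrt(1 + (y')^2) dx.
Lagrangian L = sqrt(1 + (y')^2) has no explicit y dependence, so ∂L/∂y = 0 and the Euler-Lagrange equation gives
    d/dx( y' / sqrt(1 + (y')^2) ) = 0  ⇒  y' / sqrt(1 + (y')^2) = const.
Hence y' is constant, so y(x) is affine.
Fitting the endpoints (-3, 2) and (7, 1):
    slope m = (1 − 2) / (7 − (-3)) = -1/10,
    intercept c = 2 − m·(-3) = 17/10.
Extremal: y(x) = (-1/10) x + 17/10.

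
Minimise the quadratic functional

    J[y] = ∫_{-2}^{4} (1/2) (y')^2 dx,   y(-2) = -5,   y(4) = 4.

The Lagrangian is L = (1/2) (y')^2.
Compute ∂L/∂y = 0, ∂L/∂y' = y'.
The Euler-Lagrange equation d/dx(∂L/∂y') − ∂L/∂y = 0 reduces to
    y'' = 0.
Its general solution is
    y(x) = A x + B,
with A, B fixed by the endpoint conditions.
Applying the endpoint conditions y(-2) = -5 and y(4) = 4: solve A·-2 + B = -5 and A·4 + B = 4. Subtracting gives A(4 − -2) = 4 − -5, so A = 3/2, and B = -5 − A·-2 = -2. Therefore
    y(x) = (3/2) x - 2.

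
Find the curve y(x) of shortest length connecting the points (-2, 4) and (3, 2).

Arc-length functional: J[y] = ∫ sqrt(1 + (y')^2) dx.
Lagrangian L = sqrt(1 + (y')^2) has no explicit y dependence, so ∂L/∂y = 0 and the Euler-Lagrange equation gives
    d/dx( y' / sqrt(1 + (y')^2) ) = 0  ⇒  y' / sqrt(1 + (y')^2) = const.
Hence y' is constant, so y(x) is affine.
Fitting the endpoints (-2, 4) and (3, 2):
    slope m = (2 − 4) / (3 − (-2)) = -2/5,
    intercept c = 4 − m·(-2) = 16/5.
Extremal: y(x) = (-2/5) x + 16/5.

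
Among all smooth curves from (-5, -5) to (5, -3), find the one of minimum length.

Arc-length functional: J[y] = ∫ sqrt(1 + (y')^2) dx.
Lagrangian L = sqrt(1 + (y')^2) has no explicit y dependence, so ∂L/∂y = 0 and the Euler-Lagrange equation gives
    d/dx( y' / sqrt(1 + (y')^2) ) = 0  ⇒  y' / sqrt(1 + (y')^2) = const.
Hence y' is constant, so y(x) is affine.
Fitting the endpoints (-5, -5) and (5, -3):
    slope m = ((-3) − (-5)) / (5 − (-5)) = 1/5,
    intercept c = (-5) − m·(-5) = -4.
Extremal: y(x) = (1/5) x - 4.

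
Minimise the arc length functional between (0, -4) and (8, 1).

Arc-length functional: J[y] = ∫ sqrt(1 + (y')^2) dx.
Lagrangian L = sqrt(1 + (y')^2) has no explicit y dependence, so ∂L/∂y = 0 and the Euler-Lagrange equation gives
    d/dx( y' / sqrt(1 + (y')^2) ) = 0  ⇒  y' / sqrt(1 + (y')^2) = const.
Hence y' is constant, so y(x) is affine.
Fitting the endpoints (0, -4) and (8, 1):
    slope m = (1 − (-4)) / (8 − 0) = 5/8,
    intercept c = (-4) − m·0 = -4.
Extremal: y(x) = (5/8) x - 4.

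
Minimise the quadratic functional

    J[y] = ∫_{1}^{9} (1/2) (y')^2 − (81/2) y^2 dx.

The Lagrangian is L = (1/2) (y')^2 − (81/2) y^2.
Compute ∂L/∂y = -81y, ∂L/∂y' = y'.
The Euler-Lagrange equation d/dx(∂L/∂y') − ∂L/∂y = 0 reduces to
    y'' + 81 y = 0.
Its general solution is
    y(x) = A sin(9x) + B cos(9x),
with A, B fixed by the endpoint conditions.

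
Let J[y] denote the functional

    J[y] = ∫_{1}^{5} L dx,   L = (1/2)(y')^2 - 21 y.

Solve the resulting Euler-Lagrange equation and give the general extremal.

The Lagrangian is L = (1/2)(y')^2 - 21 y.
∂L/∂y = -21.
∂L/∂y' = y'.
The Euler-Lagrange equation d/dx(∂L/∂y') − ∂L/∂y = 0 becomes:
    y'' + 21 = 0
General solution: y(x) = -(21/2) x^2 + A x + B, where A and B are arbitrary constants fixed by the endpoint conditions.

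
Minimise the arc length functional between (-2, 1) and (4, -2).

Arc-length functional: J[y] = ∫ sqrt(1 + (y')^2) dx.
Lagrangian L = sqrt(1 + (y')^2) has no explicit y dependence, so ∂L/∂y = 0 and the Euler-Lagrange equation gives
    d/dx( y' / sqrt(1 + (y')^2) ) = 0  ⇒  y' / sqrt(1 + (y')^2) = const.
Hence y' is constant, so y(x) is affine.
Fitting the endpoints (-2, 1) and (4, -2):
    slope m = ((-2) − 1) / (4 − (-2)) = -1/2,
    intercept c = 1 − m·(-2) = 0.
Extremal: y(x) = (-1/2) x.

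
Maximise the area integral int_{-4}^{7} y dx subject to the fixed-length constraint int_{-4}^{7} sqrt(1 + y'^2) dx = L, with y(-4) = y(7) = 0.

Set up the augmented Lagrangian using a multiplier λ for the length constraint:
    F(y, y') = y − λ sqrt(1 + y'^2).
F has no explicit x dependence, so the Beltrami identity yields a first integral
    F − y' ∂F/∂y' = C.
Compute ∂F/∂y' = −λ y' / sqrt(1 + y'^2). Then
    y − λ sqrt(1 + y'^2) + λ y'^2 / sqrt(1 + y'^2) = C
    ⇒  y − λ / sqrt(1 + y'^2) = C.
Solving for y' and integrating gives
    (x − a)^2 + (y − b)^2 = λ^2,
a circular arc of radius λ. The constants a, b are determined by the endpoint conditions y(-4) = y(7) = 0, and λ is fixed implicitly by the length constraint
    ∫_{-4}^{7} sqrt(1 + y'^2) dx = L.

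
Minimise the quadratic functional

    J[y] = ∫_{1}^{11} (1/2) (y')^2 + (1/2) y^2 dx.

The Lagrangian is L = (1/2) (y')^2 + (1/2) y^2.
Compute ∂L/∂y = y, ∂L/∂y' = y'.
The Euler-Lagrange equation d/dx(∂L/∂y') − ∂L/∂y = 0 reduces to
    y'' − y = 0.
Its general solution is
    y(x) = A e^x + B e^(−x),
with A, B fixed by the endpoint conditions.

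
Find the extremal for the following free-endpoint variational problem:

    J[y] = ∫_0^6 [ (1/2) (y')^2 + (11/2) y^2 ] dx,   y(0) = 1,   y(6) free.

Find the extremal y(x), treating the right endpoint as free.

The Lagrangian L = (1/2) (y')^2 + (11/2) y^2 gives
    ∂L/∂y = 11 y,   ∂L/∂y' = y'.
Euler-Lagrange: y'' − 11 y = 0.
With k = sqrt(11), the general solution is
    y(x) = A cosh(sqrt(11) x) + B sinh(sqrt(11) x).
Fixed left endpoint y(0) = 1 ⇒ A = 1.
The right endpoint x = 6 is free, so the natural (transversality) condition is ∂L/∂y' |_{x=6} = 0, i.e. y'(6) = 0.
Compute y'(x) = A k sinh(k x) + B k cosh(k x), so
    y'(6) = A k sinh(k·6) + B k cosh(k·6) = 0
    ⇒ B = −A tanh(k·6) = − tanh(sqrt(11)·6).
Therefore the extremal is
    y(x) = cosh(sqrt(11) x) − tanh(sqrt(11)·6) sinh(sqrt(11) x).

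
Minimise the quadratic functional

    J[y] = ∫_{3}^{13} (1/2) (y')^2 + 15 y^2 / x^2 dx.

The Lagrangian is L = (1/2) (y')^2 + 15 y^2 / x^2.
Compute ∂L/∂y = 30y/x^2, ∂L/∂y' = y'.
The Euler-Lagrange equation d/dx(∂L/∂y') − ∂L/∂y = 0 reduces to
    y'' − 30/x^2 · y = 0  (x > 0).
Its general solution is
    y(x) = A x^6 + B x^(-5),
with A, B fixed by the endpoint conditions.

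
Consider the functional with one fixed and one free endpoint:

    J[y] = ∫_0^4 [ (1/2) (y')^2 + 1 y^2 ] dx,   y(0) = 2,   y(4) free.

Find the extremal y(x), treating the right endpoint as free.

The Lagrangian L = (1/2) (y')^2 + 1 y^2 gives
    ∂L/∂y = 2 y,   ∂L/∂y' = y'.
Euler-Lagrange: y'' − 2 y = 0.
With k = sqrt(2), the general solution is
    y(x) = A cosh(sqrt(2) x) + B sinh(sqrt(2) x).
Fixed left endpoint y(0) = 2 ⇒ A = 2.
The right endpoint x = 4 is free, so the natural (transversality) condition is ∂L/∂y' |_{x=4} = 0, i.e. y'(4) = 0.
Compute y'(x) = A k sinh(k x) + B k cosh(k x), so
    y'(4) = A k sinh(k·4) + B k cosh(k·4) = 0
    ⇒ B = −A tanh(k·4) = − 2 tanh(sqrt(2)·4).
Therefore the extremal is
    y(x) = 2 cosh(sqrt(2) x) − 2 tanh(sqrt(2)·4) sinh(sqrt(2) x).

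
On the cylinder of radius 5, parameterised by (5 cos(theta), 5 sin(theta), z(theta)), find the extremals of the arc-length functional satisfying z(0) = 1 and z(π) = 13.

Parameterise the cylinder of radius R = 5 as
    r(θ) = (5 cos θ, 5 sin θ, z(θ)).
The arc-length element is
    ds = sqrt(25 + (dz/dθ)^2) dθ,
so the Lagrangian is L = sqrt(25 + z'^2).
L depends on z' only, not on z or θ, so ∂L/∂z = 0 and
    ∂L/∂z' = z' / sqrt(25 + z'^2).
The Euler-Lagrange equation gives
    d/dθ( z' / sqrt(25 + z'^2) ) = 0,
so z' is constant. Integrating once:
    z(θ) = a θ + b,
a helix on the cylinder (a straight line when the cylinder is unrolled). The constants a, b are determined by the endpoint conditions.
With endpoint conditions z(0) = 1 and z(π) = 13: from z(0) = b we get b = 1, and a·π + 1 = 13 gives a = 12/π, so
    z(θ) = (12/π) θ + 1.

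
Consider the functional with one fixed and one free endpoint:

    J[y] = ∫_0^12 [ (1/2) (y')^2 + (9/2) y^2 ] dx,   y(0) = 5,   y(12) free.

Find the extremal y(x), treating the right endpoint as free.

The Lagrangian L = (1/2) (y')^2 + (9/2) y^2 gives
    ∂L/∂y = 9 y,   ∂L/∂y' = y'.
Euler-Lagrange: y'' − 9 y = 0.
With k = 3, the general solution is
    y(x) = A cosh(3 x) + B sinh(3 x).
Fixed left endpoint y(0) = 5 ⇒ A = 5.
The right endpoint x = 12 is free, so the natural (transversality) condition is ∂L/∂y' |_{x=12} = 0, i.e. y'(12) = 0.
Compute y'(x) = A k sinh(k x) + B k cosh(k x), so
    y'(12) = A k sinh(k·12) + B k cosh(k·12) = 0
    ⇒ B = −A tanh(k·12) = − 5 tanh(3·12).
Therefore the extremal is
    y(x) = 5 cosh(3 x) − 5 tanh(3·12) sinh(3 x).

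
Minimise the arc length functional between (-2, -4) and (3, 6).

Arc-length functional: J[y] = ∫ sqrt(1 + (y')^2) dx.
Lagrangian L = sqrt(1 + (y')^2) has no explicit y dependence, so ∂L/∂y = 0 and the Euler-Lagrange equation gives
    d/dx( y' / sqrt(1 + (y')^2) ) = 0  ⇒  y' / sqrt(1 + (y')^2) = const.
Hence y' is constant, so y(x) is affine.
Fitting the endpoints (-2, -4) and (3, 6):
    slope m = (6 − (-4)) / (3 − (-2)) = 2,
    intercept c = (-4) − m·(-2) = 0.
Extremal: y(x) = 2 x.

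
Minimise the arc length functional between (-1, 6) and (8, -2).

Arc-length functional: J[y] = ∫ sqrt(1 + (y')^2) dx.
Lagrangian L = sqrt(1 + (y')^2) has no explicit y dependence, so ∂L/∂y = 0 and the Euler-Lagrange equation gives
    d/dx( y' / sqrt(1 + (y')^2) ) = 0  ⇒  y' / sqrt(1 + (y')^2) = const.
Hence y' is constant, so y(x) is affine.
Fitting the endpoints (-1, 6) and (8, -2):
    slope m = ((-2) − 6) / (8 − (-1)) = -8/9,
    intercept c = 6 − m·(-1) = 46/9.
Extremal: y(x) = (-8/9) x + 46/9.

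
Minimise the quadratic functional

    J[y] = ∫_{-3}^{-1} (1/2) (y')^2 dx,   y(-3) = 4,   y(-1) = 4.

The Lagrangian is L = (1/2) (y')^2.
Compute ∂L/∂y = 0, ∂L/∂y' = y'.
The Euler-Lagrange equation d/dx(∂L/∂y') − ∂L/∂y = 0 reduces to
    y'' = 0.
Its general solution is
    y(x) = A x + B,
with A, B fixed by the endpoint conditions.
Applying the endpoint conditions y(-3) = 4 and y(-1) = 4: solve A·-3 + B = 4 and A·-1 + B = 4. Subtracting gives A(-1 − -3) = 4 − 4, so A = 0, and B = 4 − A·-3 = 4. Therefore
    y(x) = 4.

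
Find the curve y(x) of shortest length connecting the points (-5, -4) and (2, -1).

Arc-length functional: J[y] = ∫ sqrt(1 + (y')^2) dx.
Lagrangian L = sqrt(1 + (y')^2) has no explicit y dependence, so ∂L/∂y = 0 and the Euler-Lagrange equation gives
    d/dx( y' / sqrt(1 + (y')^2) ) = 0  ⇒  y' / sqrt(1 + (y')^2) = const.
Hence y' is constant, so y(x) is affine.
Fitting the endpoints (-5, -4) and (2, -1):
    slope m = ((-1) − (-4)) / (2 − (-5)) = 3/7,
    intercept c = (-4) − m·(-5) = -13/7.
Extremal: y(x) = (3/7) x - 13/7.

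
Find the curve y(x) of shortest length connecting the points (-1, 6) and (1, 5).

Arc-length functional: J[y] = ∫ sqrt(1 + (y')^2) dx.
Lagrangian L = sqrt(1 + (y')^2) has no explicit y dependence, so ∂L/∂y = 0 and the Euler-Lagrange equation gives
    d/dx( y' / sqrt(1 + (y')^2) ) = 0  ⇒  y' / sqrt(1 + (y')^2) = const.
Hence y' is constant, so y(x) is affine.
Fitting the endpoints (-1, 6) and (1, 5):
    slope m = (5 − 6) / (1 − (-1)) = -1/2,
    intercept c = 6 − m·(-1) = 11/2.
Extremal: y(x) = (-1/2) x + 11/2.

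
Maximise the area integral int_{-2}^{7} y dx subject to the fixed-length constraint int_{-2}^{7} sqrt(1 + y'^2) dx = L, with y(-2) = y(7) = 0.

Set up the augmented Lagrangian using a multiplier λ for the length constraint:
    F(y, y') = y − λ sqrt(1 + y'^2).
F has no explicit x dependence, so the Beltrami identity yields a first integral
    F − y' ∂F/∂y' = C.
Compute ∂F/∂y' = −λ y' / sqrt(1 + y'^2). Then
    y − λ sqrt(1 + y'^2) + λ y'^2 / sqrt(1 + y'^2) = C
    ⇒  y − λ / sqrt(1 + y'^2) = C.
Solving for y' and integrating gives
    (x − a)^2 + (y − b)^2 = λ^2,
a circular arc of radius λ. The constants a, b are determined by the endpoint conditions y(-2) = y(7) = 0, and λ is fixed implicitly by the length constraint
    ∫_{-2}^{7} sqrt(1 + y'^2) dx = L.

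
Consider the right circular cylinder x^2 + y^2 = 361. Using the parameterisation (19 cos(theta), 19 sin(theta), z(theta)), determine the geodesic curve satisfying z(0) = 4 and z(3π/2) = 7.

Parameterise the cylinder of radius R = 19 as
    r(θ) = (19 cos θ, 19 sin θ, z(θ)).
The arc-length element is
    ds = sqrt(361 + (dz/dθ)^2) dθ,
so the Lagrangian is L = sqrt(361 + z'^2).
L depends on z' only, not on z or θ, so ∂L/∂z = 0 and
    ∂L/∂z' = z' / sqrt(361 + z'^2).
The Euler-Lagrange equation gives
    d/dθ( z' / sqrt(361 + z'^2) ) = 0,
so z' is constant. Integrating once:
    z(θ) = a θ + b,
a helix on the cylinder (a straight line when the cylinder is unrolled). The constants a, b are determined by the endpoint conditions.
With endpoint conditions z(0) = 4 and z(3π/2) = 7: from z(0) = b we get b = 4, and a·3π/2 + 4 = 7 gives a = 2/π, so
    z(θ) = (2/π) θ + 4.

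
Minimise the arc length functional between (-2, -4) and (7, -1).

Arc-length functional: J[y] = ∫ sqrt(1 + (y')^2) dx.
Lagrangian L = sqrt(1 + (y')^2) has no explicit y dependence, so ∂L/∂y = 0 and the Euler-Lagrange equation gives
    d/dx( y' / sqrt(1 + (y')^2) ) = 0  ⇒  y' / sqrt(1 + (y')^2) = const.
Hence y' is constant, so y(x) is affine.
Fitting the endpoints (-2, -4) and (7, -1):
    slope m = ((-1) − (-4)) / (7 − (-2)) = 1/3,
    intercept c = (-4) − m·(-2) = -10/3.
Extremal: y(x) = (1/3) x - 10/3.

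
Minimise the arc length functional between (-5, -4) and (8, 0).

Arc-length functional: J[y] = ∫ sqrt(1 + (y')^2) dx.
Lagrangian L = sqrt(1 + (y')^2) has no explicit y dependence, so ∂L/∂y = 0 and the Euler-Lagrange equation gives
    d/dx( y' / sqrt(1 + (y')^2) ) = 0  ⇒  y' / sqrt(1 + (y')^2) = const.
Hence y' is constant, so y(x) is affine.
Fitting the endpoints (-5, -4) and (8, 0):
    slope m = (0 − (-4)) / (8 − (-5)) = 4/13,
    intercept c = (-4) − m·(-5) = -32/13.
Extremal: y(x) = (4/13) x - 32/13.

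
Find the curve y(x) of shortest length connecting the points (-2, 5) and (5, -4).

Arc-length functional: J[y] = ∫ sqrt(1 + (y')^2) dx.
Lagrangian L = sqrt(1 + (y')^2) has no explicit y dependence, so ∂L/∂y = 0 and the Euler-Lagrange equation gives
    d/dx( y' / sqrt(1 + (y')^2) ) = 0  ⇒  y' / sqrt(1 + (y')^2) = const.
Hence y' is constant, so y(x) is affine.
Fitting the endpoints (-2, 5) and (5, -4):
    slope m = ((-4) − 5) / (5 − (-2)) = -9/7,
    intercept c = 5 − m·(-2) = 17/7.
Extremal: y(x) = (-9/7) x + 17/7.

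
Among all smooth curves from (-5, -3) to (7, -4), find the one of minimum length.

Arc-length functional: J[y] = ∫ sqrt(1 + (y')^2) dx.
Lagrangian L = sqrt(1 + (y')^2) has no explicit y dependence, so ∂L/∂y = 0 and the Euler-Lagrange equation gives
    d/dx( y' / sqrt(1 + (y')^2) ) = 0  ⇒  y' / sqrt(1 + (y')^2) = const.
Hence y' is constant, so y(x) is affine.
Fitting the endpoints (-5, -3) and (7, -4):
    slope m = ((-4) − (-3)) / (7 − (-5)) = -1/12,
    intercept c = (-3) − m·(-5) = -41/12.
Extremal: y(x) = (-1/12) x - 41/12.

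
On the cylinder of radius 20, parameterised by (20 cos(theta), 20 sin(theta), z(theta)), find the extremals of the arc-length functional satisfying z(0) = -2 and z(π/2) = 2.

Parameterise the cylinder of radius R = 20 as
    r(θ) = (20 cos θ, 20 sin θ, z(θ)).
The arc-length element is
    ds = sqrt(400 + (dz/dθ)^2) dθ,
so the Lagrangian is L = sqrt(400 + z'^2).
L depends on z' only, not on z or θ, so ∂L/∂z = 0 and
    ∂L/∂z' = z' / sqrt(400 + z'^2).
The Euler-Lagrange equation gives
    d/dθ( z' / sqrt(400 + z'^2) ) = 0,
so z' is constant. Integrating once:
    z(θ) = a θ + b,
a helix on the cylinder (a straight line when the cylinder is unrolled). The constants a, b are determined by the endpoint conditions.
With endpoint conditions z(0) = -2 and z(π/2) = 2: from z(0) = b we get b = -2, and a·π/2 + -2 = 2 gives a = 8/π, so
    z(θ) = (8/π) θ − 2.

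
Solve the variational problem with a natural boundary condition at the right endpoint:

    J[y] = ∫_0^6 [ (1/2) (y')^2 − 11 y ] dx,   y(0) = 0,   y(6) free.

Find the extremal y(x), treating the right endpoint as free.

The Lagrangian L = (1/2) (y')^2 − 11 y gives
    ∂L/∂y = −11,   ∂L/∂y' = y'.
Euler-Lagrange: d/dx(y') − (−11) = 0, i.e. y'' + 11 = 0, so
    y(x) = −(11/2) x^2 + C1 x + C2.
Fixed left endpoint y(0) = 0 ⇒ C2 = 0.
The right endpoint x = 6 is free, so the natural (transversality) condition is ∂L/∂y' |_{x=6} = 0, i.e. y'(6) = 0.
Compute y'(x) = −11 x + C1, so y'(6) = −66 + C1 = 0 ⇒ C1 = 66.
Therefore the extremal is
    y(x) = −(11/2) x^2 + 66 x.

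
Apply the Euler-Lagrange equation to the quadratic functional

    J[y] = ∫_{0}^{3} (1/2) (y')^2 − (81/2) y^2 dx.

The Lagrangian is L = (1/2) (y')^2 − (81/2) y^2.
Compute ∂L/∂y = -81y, ∂L/∂y' = y'.
The Euler-Lagrange equation d/dx(∂L/∂y') − ∂L/∂y = 0 reduces to
    y'' + 81 y = 0.
Its general solution is
    y(x) = A sin(9x) + B cos(9x),
with A, B fixed by the endpoint conditions.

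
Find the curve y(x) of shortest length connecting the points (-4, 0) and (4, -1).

Arc-length functional: J[y] = ∫ sqrt(1 + (y')^2) dx.
Lagrangian L = sqrt(1 + (y')^2) has no explicit y dependence, so ∂L/∂y = 0 and the Euler-Lagrange equation gives
    d/dx( y' / sqrt(1 + (y')^2) ) = 0  ⇒  y' / sqrt(1 + (y')^2) = const.
Hence y' is constant, so y(x) is affine.
Fitting the endpoints (-4, 0) and (4, -1):
    slope m = ((-1) − 0) / (4 − (-4)) = -1/8,
    intercept c = 0 − m·(-4) = -1/2.
Extremal: y(x) = (-1/8) x - 1/2.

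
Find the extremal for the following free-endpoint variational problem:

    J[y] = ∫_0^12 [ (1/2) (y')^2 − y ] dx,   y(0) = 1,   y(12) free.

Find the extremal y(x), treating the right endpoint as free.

The Lagrangian L = (1/2) (y')^2 − y gives
    ∂L/∂y = −1,   ∂L/∂y' = y'.
Euler-Lagrange: d/dx(y') − (−1) = 0, i.e. y'' + 1 = 0, so
    y(x) = −(1/2) x^2 + C1 x + C2.
Fixed left endpoint y(0) = 1 ⇒ C2 = 1.
The right endpoint x = 12 is free, so the natural (transversality) condition is ∂L/∂y' |_{x=12} = 0, i.e. y'(12) = 0.
Compute y'(x) = −1 x + C1, so y'(12) = −12 + C1 = 0 ⇒ C1 = 12.
Therefore the extremal is
    y(x) = −x^2/2 + 12 x + 1.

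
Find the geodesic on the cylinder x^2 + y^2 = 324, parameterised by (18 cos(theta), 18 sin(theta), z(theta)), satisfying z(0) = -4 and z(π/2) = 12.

Parameterise the cylinder of radius R = 18 as
    r(θ) = (18 cos θ, 18 sin θ, z(θ)).
The arc-length element is
    ds = sqrt(324 + (dz/dθ)^2) dθ,
so the Lagrangian is L = sqrt(324 + z'^2).
L depends on z' only, not on z or θ, so ∂L/∂z = 0 and
    ∂L/∂z' = z' / sqrt(324 + z'^2).
The Euler-Lagrange equation gives
    d/dθ( z' / sqrt(324 + z'^2) ) = 0,
so z' is constant. Integrating once:
    z(θ) = a θ + b,
a helix on the cylinder (a straight line when the cylinder is unrolled). The constants a, b are determined by the endpoint conditions.
With endpoint conditions z(0) = -4 and z(π/2) = 12: from z(0) = b we get b = -4, and a·π/2 + -4 = 12 gives a = 32/π, so
    z(θ) = (32/π) θ − 4.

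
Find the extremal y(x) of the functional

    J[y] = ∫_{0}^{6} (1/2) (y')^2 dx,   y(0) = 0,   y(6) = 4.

The Lagrangian is L = (1/2) (y')^2.
Compute ∂L/∂y = 0, ∂L/∂y' = y'.
The Euler-Lagrange equation d/dx(∂L/∂y') − ∂L/∂y = 0 reduces to
    y'' = 0.
Its general solution is
    y(x) = A x + B,
with A, B fixed by the endpoint conditions.
Applying the endpoint conditions y(0) = 0 and y(6) = 4: solve A·0 + B = 0 and A·6 + B = 4. Subtracting gives A(6 − 0) = 4 − 0, so A = 2/3, and B = 0 − A·0 = 0. Therefore
    y(x) = (2/3) x.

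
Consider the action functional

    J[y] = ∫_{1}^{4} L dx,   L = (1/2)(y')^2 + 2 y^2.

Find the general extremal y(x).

The Lagrangian is L = (1/2)(y')^2 + 2 y^2.
∂L/∂y = 4y.
∂L/∂y' = y'.
The Euler-Lagrange equation d/dx(∂L/∂y') − ∂L/∂y = 0 becomes:
    y'' - 4 y = 0
General solution: y(x) = A e^(2x) + B e^(-2x), where A and B are arbitrary constants fixed by the endpoint conditions.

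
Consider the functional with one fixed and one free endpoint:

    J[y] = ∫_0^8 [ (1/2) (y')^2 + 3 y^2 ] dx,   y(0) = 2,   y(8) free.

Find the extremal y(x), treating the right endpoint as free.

The Lagrangian L = (1/2) (y')^2 + 3 y^2 gives
    ∂L/∂y = 6 y,   ∂L/∂y' = y'.
Euler-Lagrange: y'' − 6 y = 0.
With k = sqrt(6), the general solution is
    y(x) = A cosh(sqrt(6) x) + B sinh(sqrt(6) x).
Fixed left endpoint y(0) = 2 ⇒ A = 2.
The right endpoint x = 8 is free, so the natural (transversality) condition is ∂L/∂y' |_{x=8} = 0, i.e. y'(8) = 0.
Compute y'(x) = A k sinh(k x) + B k cosh(k x), so
    y'(8) = A k sinh(k·8) + B k cosh(k·8) = 0
    ⇒ B = −A tanh(k·8) = − 2 tanh(sqrt(6)·8).
Therefore the extremal is
    y(x) = 2 cosh(sqrt(6) x) − 2 tanh(sqrt(6)·8) sinh(sqrt(6) x).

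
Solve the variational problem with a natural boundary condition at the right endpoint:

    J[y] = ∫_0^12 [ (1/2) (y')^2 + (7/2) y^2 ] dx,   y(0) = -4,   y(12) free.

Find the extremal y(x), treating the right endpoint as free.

The Lagrangian L = (1/2) (y')^2 + (7/2) y^2 gives
    ∂L/∂y = 7 y,   ∂L/∂y' = y'.
Euler-Lagrange: y'' − 7 y = 0.
With k = sqrt(7), the general solution is
    y(x) = A cosh(sqrt(7) x) + B sinh(sqrt(7) x).
Fixed left endpoint y(0) = -4 ⇒ A = -4.
The right endpoint x = 12 is free, so the natural (transversality) condition is ∂L/∂y' |_{x=12} = 0, i.e. y'(12) = 0.
Compute y'(x) = A k sinh(k x) + B k cosh(k x), so
    y'(12) = A k sinh(k·12) + B k cosh(k·12) = 0
    ⇒ B = −A tanh(k·12) = 4 tanh(sqrt(7)·12).
Therefore the extremal is
    y(x) = −4 cosh(sqrt(7) x) + 4 tanh(sqrt(7)·12) sinh(sqrt(7) x).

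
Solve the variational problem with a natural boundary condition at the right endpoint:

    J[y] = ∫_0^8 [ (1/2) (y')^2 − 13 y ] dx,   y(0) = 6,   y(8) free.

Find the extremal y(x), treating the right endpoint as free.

The Lagrangian L = (1/2) (y')^2 − 13 y gives
    ∂L/∂y = −13,   ∂L/∂y' = y'.
Euler-Lagrange: d/dx(y') − (−13) = 0, i.e. y'' + 13 = 0, so
    y(x) = −(13/2) x^2 + C1 x + C2.
Fixed left endpoint y(0) = 6 ⇒ C2 = 6.
The right endpoint x = 8 is free, so the natural (transversality) condition is ∂L/∂y' |_{x=8} = 0, i.e. y'(8) = 0.
Compute y'(x) = −13 x + C1, so y'(8) = −104 + C1 = 0 ⇒ C1 = 104.
Therefore the extremal is
    y(x) = −(13/2) x^2 + 104 x + 6.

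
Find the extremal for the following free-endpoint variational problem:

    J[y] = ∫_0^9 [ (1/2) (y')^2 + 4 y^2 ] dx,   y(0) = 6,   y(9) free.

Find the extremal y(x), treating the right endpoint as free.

The Lagrangian L = (1/2) (y')^2 + 4 y^2 gives
    ∂L/∂y = 8 y,   ∂L/∂y' = y'.
Euler-Lagrange: y'' − 8 y = 0.
With k = sqrt(8), the general solution is
    y(x) = A cosh(sqrt(8) x) + B sinh(sqrt(8) x).
Fixed left endpoint y(0) = 6 ⇒ A = 6.
The right endpoint x = 9 is free, so the natural (transversality) condition is ∂L/∂y' |_{x=9} = 0, i.e. y'(9) = 0.
Compute y'(x) = A k sinh(k x) + B k cosh(k x), so
    y'(9) = A k sinh(k·9) + B k cosh(k·9) = 0
    ⇒ B = −A tanh(k·9) = − 6 tanh(sqrt(8)·9).
Therefore the extremal is
    y(x) = 6 cosh(sqrt(8) x) − 6 tanh(sqrt(8)·9) sinh(sqrt(8) x).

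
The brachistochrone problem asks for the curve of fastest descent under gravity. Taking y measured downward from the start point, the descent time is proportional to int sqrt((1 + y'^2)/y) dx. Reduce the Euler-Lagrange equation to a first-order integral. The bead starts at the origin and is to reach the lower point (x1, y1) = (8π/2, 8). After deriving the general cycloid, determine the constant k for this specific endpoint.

The Lagrangian L = sqrt((1 + y'^2) / y) has no explicit x dependence, so the Beltrami identity applies:
    L − y' ∂L/∂y' = C.
Compute ∂L/∂y' = y' / sqrt(y (1 + y'^2)).
Substitute:
    sqrt((1 + y'^2)/y) − y'·y' / sqrt(y (1 + y'^2))
    = (1 + y'^2) / sqrt(y (1 + y'^2)) − y'^2 / sqrt(y (1 + y'^2))
    = 1 / sqrt(y (1 + y'^2)) = C.
Squaring and rearranging gives the first integral
    y (1 + y'^2) = 1/C^2 =: k   (constant).
Solving this first-order ODE by the substitution
    y = (k/2)(1 − cos θ)
yields the cycloid parameterisation
    x(θ) = (k/2)(θ − sin θ),   y(θ) = (k/2)(1 − cos θ).
The constant k is fixed by the endpoint condition.
Now fit the given lower endpoint (x1, y1) = (8π/2, 8). At the bottom of the first arch (θ = π), the parametric equations give
    y(π) = (k/2)(1 − cos π) = k,
    x(π) = (k/2)(π − sin π) = kπ/2.
Matching y(π) = 8 gives k = 8, consistent with x(π) = 8π/2. Therefore the specific cycloid is
    x(θ) = (8/2)(θ − sin θ),   y(θ) = (8/2)(1 − cos θ).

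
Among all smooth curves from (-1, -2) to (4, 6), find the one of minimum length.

Arc-length functional: J[y] = ∫ sqrt(1 + (y')^2) dx.
Lagrangian L = sqrt(1 + (y')^2) has no explicit y dependence, so ∂L/∂y = 0 and the Euler-Lagrange equation gives
    d/dx( y' / sqrt(1 + (y')^2) ) = 0  ⇒  y' / sqrt(1 + (y')^2) = const.
Hence y' is constant, so y(x) is affine.
Fitting the endpoints (-1, -2) and (4, 6):
    slope m = (6 − (-2)) / (4 − (-1)) = 8/5,
    intercept c = (-2) − m·(-1) = -2/5.
Extremal: y(x) = (8/5) x - 2/5.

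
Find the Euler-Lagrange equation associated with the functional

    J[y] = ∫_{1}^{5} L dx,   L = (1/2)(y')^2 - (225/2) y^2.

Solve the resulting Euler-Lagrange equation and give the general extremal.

The Lagrangian is L = (1/2)(y')^2 - (225/2) y^2.
∂L/∂y = -225y.
∂L/∂y' = y'.
The Euler-Lagrange equation d/dx(∂L/∂y') − ∂L/∂y = 0 becomes:
    y'' + 225 y = 0
General solution: y(x) = A sin(15x) + B cos(15x), where A and B are arbitrary constants fixed by the endpoint conditions.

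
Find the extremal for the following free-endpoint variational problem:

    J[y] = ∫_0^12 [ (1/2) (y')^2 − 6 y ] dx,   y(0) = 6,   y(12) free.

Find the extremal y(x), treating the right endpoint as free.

The Lagrangian L = (1/2) (y')^2 − 6 y gives
    ∂L/∂y = −6,   ∂L/∂y' = y'.
Euler-Lagrange: d/dx(y') − (−6) = 0, i.e. y'' + 6 = 0, so
    y(x) = −(6/2) x^2 + C1 x + C2.
Fixed left endpoint y(0) = 6 ⇒ C2 = 6.
The right endpoint x = 12 is free, so the natural (transversality) condition is ∂L/∂y' |_{x=12} = 0, i.e. y'(12) = 0.
Compute y'(x) = −6 x + C1, so y'(12) = −72 + C1 = 0 ⇒ C1 = 72.
Therefore the extremal is
    y(x) = −3 x^2 + 72 x + 6.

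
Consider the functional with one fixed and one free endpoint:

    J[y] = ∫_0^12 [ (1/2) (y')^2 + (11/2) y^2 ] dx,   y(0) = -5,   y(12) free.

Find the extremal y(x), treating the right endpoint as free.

The Lagrangian L = (1/2) (y')^2 + (11/2) y^2 gives
    ∂L/∂y = 11 y,   ∂L/∂y' = y'.
Euler-Lagrange: y'' − 11 y = 0.
With k = sqrt(11), the general solution is
    y(x) = A cosh(sqrt(11) x) + B sinh(sqrt(11) x).
Fixed left endpoint y(0) = -5 ⇒ A = -5.
The right endpoint x = 12 is free, so the natural (transversality) condition is ∂L/∂y' |_{x=12} = 0, i.e. y'(12) = 0.
Compute y'(x) = A k sinh(k x) + B k cosh(k x), so
    y'(12) = A k sinh(k·12) + B k cosh(k·12) = 0
    ⇒ B = −A tanh(k·12) = 5 tanh(sqrt(11)·12).
Therefore the extremal is
    y(x) = −5 cosh(sqrt(11) x) + 5 tanh(sqrt(11)·12) sinh(sqrt(11) x).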